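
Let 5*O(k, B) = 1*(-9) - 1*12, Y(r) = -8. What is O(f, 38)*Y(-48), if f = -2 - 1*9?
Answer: 168/5 ≈ 33.600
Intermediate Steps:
f = -11 (f = -2 - 9 = -11)
O(k, B) = -21/5 (O(k, B) = (1*(-9) - 1*12)/5 = (-9 - 12)/5 = (⅕)*(-21) = -21/5)
O(f, 38)*Y(-48) = -21/5*(-8) = 168/5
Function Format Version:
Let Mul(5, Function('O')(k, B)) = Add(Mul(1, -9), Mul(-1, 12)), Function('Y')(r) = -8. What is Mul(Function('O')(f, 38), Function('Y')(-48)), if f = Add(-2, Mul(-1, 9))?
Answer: Rational(168, 5) ≈ 33.600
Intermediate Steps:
f = -11 (f = Add(-2, -9) = -11)
Function('O')(k, B) = Rational(-21, 5) (Function('O')(k, B) = Mul(Rational(1, 5), Add(Mul(1, -9), Mul(-1, 12))) = Mul(Rational(1, 5), Add(-9, -12)) = Mul(Rational(1, 5), -21) = Rational(-21, 5))
Mul(Function('O')(f, 38), Function('Y')(-48)) = Mul(Rational(-21, 5), -8) = Rational(168, 5)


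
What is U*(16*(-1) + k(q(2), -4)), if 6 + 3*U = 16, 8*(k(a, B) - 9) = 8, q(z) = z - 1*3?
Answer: -20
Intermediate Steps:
q(z) = -3 + z (q(z) = z - 3 = -3 + z)
k(a, B) = 10 (k(a, B) = 9 + (1/8)*8 = 9 + 1 = 10)
U = 10/3 (U = -2 + (1/3)*16 = -2 + 16/3 = 10/3 ≈ 3.3333)
U*(16*(-1) + k(q(2), -4)) = 10*(16*(-1) + 10)/3 = 10*(-16 + 10)/3 = (10/3)*(-6) = -20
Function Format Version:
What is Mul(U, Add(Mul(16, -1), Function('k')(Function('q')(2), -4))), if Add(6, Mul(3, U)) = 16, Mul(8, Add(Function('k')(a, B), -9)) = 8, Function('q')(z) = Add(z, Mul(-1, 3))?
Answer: -20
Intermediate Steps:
Function('q')(z) = Add(-3, z) (Function('q')(z) = Add(z, -3) = Add(-3, z))
Function('k')(a, B) = 10 (Function('k')(a, B) = Add(9, Mul(Rational(1, 8), 8)) = Add(9, 1) = 10)
U = Rational(10, 3) (U = Add(-2, Mul(Rational(1, 3), 16)) = Add(-2, Rational(16, 3)) = Rational(10, 3) ≈ 3.3333)
Mul(U, Add(Mul(16, -1), Function('k')(Function('q')(2), -4))) = Mul(Rational(10, 3), Add(Mul(16, -1), 10)) = Mul(Rational(10, 3), Add(-16, 10)) = Mul(Rational(10, 3), -6) = -20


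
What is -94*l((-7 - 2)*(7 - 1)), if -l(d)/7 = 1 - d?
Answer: 36190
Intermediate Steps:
l(d) = -7 + 7*d (l(d) = -7*(1 - d) = -7 + 7*d)
-94*l((-7 - 2)*(7 - 1)) = -94*(-7 + 7*((-7 - 2)*(7 - 1))) = -94*(-7 + 7*(-9*6)) = -94*(-7 + 7*(-54)) = -94*(-7 - 378) = -94*(-385) = 36190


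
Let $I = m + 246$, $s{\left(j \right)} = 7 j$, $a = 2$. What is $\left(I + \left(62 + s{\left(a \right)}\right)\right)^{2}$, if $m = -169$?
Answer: $23409$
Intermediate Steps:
$I = 77$ ($I = -169 + 246 = 77$)
$\left(I + \left(62 + s{\left(a \right)}\right)\right)^{2} = \left(77 + \left(62 + 7 \cdot 2\right)\right)^{2} = \left(77 + \left(62 + 14\right)\right)^{2} = \left(77 + 76\right)^{2} = 153^{2} = 23409$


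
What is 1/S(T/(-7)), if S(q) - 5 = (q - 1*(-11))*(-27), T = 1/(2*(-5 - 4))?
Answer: -14/4091 ≈ -0.0034221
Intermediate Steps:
T = -1/18 (T = 1/(2*(-9)) = 1/(-18) = -1/18 ≈ -0.055556)
S(q) = -292 - 27*q (S(q) = 5 + (q - 1*(-11))*(-27) = 5 + (q + 11)*(-27) = 5 + (11 + q)*(-27) = 5 + (-297 - 27*q) = -292 - 27*q)
1/S(T/(-7)) = 1/(-292 - (-3)/(2*(-7))) = 1/(-292 - (-3)*(-1)/(2*7)) = 1/(-292 - 27*1/126) = 1/(-292 - 3/14) = 1/(-4091/14) = -14/4091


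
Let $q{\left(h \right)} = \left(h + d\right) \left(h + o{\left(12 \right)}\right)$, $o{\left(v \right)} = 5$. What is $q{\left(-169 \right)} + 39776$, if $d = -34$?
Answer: $73068$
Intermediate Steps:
$q{\left(h \right)} = \left(-34 + h\right) \left(5 + h\right)$ ($q{\left(h \right)} = \left(h - 34\right) \left(h + 5\right) = \left(-34 + h\right) \left(5 + h\right)$)
$q{\left(-169 \right)} + 39776 = \left(-170 + \left(-169\right)^{2} - -4901\right) + 39776 = \left(-170 + 28561 + 4901\right) + 39776 = 33292 + 39776 = 73068$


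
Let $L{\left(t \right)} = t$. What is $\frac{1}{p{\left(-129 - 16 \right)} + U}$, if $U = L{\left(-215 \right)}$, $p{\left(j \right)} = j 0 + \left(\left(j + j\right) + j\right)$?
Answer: $- \frac{1}{650} \approx -0.0015385$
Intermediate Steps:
$p{\left(j \right)} = 3 j$ ($p{\left(j \right)} = 0 + \left(2 j + j\right) = 0 + 3 j = 3 j$)
$U = -215$
$\frac{1}{p{\left(-129 - 16 \right)} + U} = \frac{1}{3 \left(-129 - 16\right) - 215} = \frac{1}{3 \left(-145\right) - 215} = \frac{1}{-435 - 215} = \frac{1}{-650} = - \frac{1}{650}$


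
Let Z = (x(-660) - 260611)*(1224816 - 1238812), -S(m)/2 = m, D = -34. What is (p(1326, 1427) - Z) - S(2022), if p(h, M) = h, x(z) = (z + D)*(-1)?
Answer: -3637792962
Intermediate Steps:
x(z) = 34 - z (x(z) = (z - 34)*(-1) = (-34 + z)*(-1) = 34 - z)
S(m) = -2*m
Z = 3637798332 (Z = ((34 - 1*(-660)) - 260611)*(1224816 - 1238812) = ((34 + 660) - 260611)*(-13996) = (694 - 260611)*(-13996) = -259917*(-13996) = 3637798332)
(p(1326, 1427) - Z) - S(2022) = (1326 - 1*3637798332) - (-2)*2022 = (1326 - 3637798332) - 1*(-4044) = -3637797006 + 4044 = -3637792962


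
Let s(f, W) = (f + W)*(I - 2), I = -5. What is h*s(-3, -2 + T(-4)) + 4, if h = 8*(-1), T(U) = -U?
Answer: -52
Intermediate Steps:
h = -8
s(f, W) = -7*W - 7*f (s(f, W) = (f + W)*(-5 - 2) = (W + f)*(-7) = -7*W - 7*f)
h*s(-3, -2 + T(-4)) + 4 = -8*(-7*(-2 - 1*(-4)) - 7*(-3)) + 4 = -8*(-7*(-2 + 4) + 21) + 4 = -8*(-7*2 + 21) + 4 = -8*(-14 + 21) + 4 = -8*7 + 4 = -56 + 4 = -52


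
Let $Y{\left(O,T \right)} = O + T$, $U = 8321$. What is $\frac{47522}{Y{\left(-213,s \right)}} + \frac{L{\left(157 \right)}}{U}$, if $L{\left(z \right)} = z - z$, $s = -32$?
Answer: $- \frac{47522}{245} \approx -193.97$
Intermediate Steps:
$L{\left(z \right)} = 0$
$\frac{47522}{Y{\left(-213,s \right)}} + \frac{L{\left(157 \right)}}{U} = \frac{47522}{-213 - 32} + \frac{0}{8321} = \frac{47522}{-245} + 0 \cdot \frac{1}{8321} = 47522 \left(- \frac{1}{245}\right) + 0 = - \frac{47522}{245} + 0 = - \frac{47522}{245}$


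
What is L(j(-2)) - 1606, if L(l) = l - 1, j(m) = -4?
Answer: -1611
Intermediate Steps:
L(l) = -1 + l
L(j(-2)) - 1606 = (-1 - 4) - 1606 = -5 - 1606 = -1611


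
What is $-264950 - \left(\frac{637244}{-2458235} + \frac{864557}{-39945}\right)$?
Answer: $- \frac{1040576071041311}{3927767883} \approx -2.6493 \cdot 10^{5}$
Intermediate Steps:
$-264950 - \left(\frac{637244}{-2458235} + \frac{864557}{-39945}\right) = -264950 - \left(637244 \left(- \frac{1}{2458235}\right) + 864557 \left(- \frac{1}{39945}\right)\right) = -264950 - \left(- \frac{637244}{2458235} - \frac{864557}{39945}\right) = -264950 - - \frac{86029559539}{3927767883} = -264950 + \frac{86029559539}{3927767883} = - \frac{1040576071041311}{3927767883}$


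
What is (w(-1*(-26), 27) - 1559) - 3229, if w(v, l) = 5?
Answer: -4783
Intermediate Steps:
(w(-1*(-26), 27) - 1559) - 3229 = (5 - 1559) - 3229 = -1554 - 3229 = -4783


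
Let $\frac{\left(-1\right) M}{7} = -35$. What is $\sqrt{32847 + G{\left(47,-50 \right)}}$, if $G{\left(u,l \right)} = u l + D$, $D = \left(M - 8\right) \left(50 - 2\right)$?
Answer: $\sqrt{41873} \approx 204.63$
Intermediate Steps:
$M = 245$ ($M = \left(-7\right) \left(-35\right) = 245$)
$D = 11376$ ($D = \left(245 - 8\right) \left(50 - 2\right) = 237 \cdot 48 = 11376$)
$G{\left(u,l \right)} = 11376 + l u$ ($G{\left(u,l \right)} = u l + 11376 = l u + 11376 = 11376 + l u$)
$\sqrt{32847 + G{\left(47,-50 \right)}} = \sqrt{32847 + \left(11376 - 2350\right)} = \sqrt{32847 + 9026} = \sqrt{41873}$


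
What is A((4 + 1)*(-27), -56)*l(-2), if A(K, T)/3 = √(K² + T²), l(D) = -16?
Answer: -48*√21361 ≈ -7015.4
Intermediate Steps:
A(K, T) = 3*√(K² + T²)
A((4 + 1)*(-27), -56)*l(-2) = (3*√(((4 + 1)*(-27))² + (-56)²))*(-16) = (3*√((5*(-27))² + 3136))*(-16) = (3*√((-135)² + 3136))*(-16) = (3*√(18225 + 3136))*(-16) = (3*√21361)*(-16) = -48*√21361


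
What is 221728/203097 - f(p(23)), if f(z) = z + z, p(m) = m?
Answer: -9120734/203097 ≈ -44.908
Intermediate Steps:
f(z) = 2*z
221728/203097 - f(p(23)) = 221728/203097 - 2*23 = 221728*(1/203097) - 1*46 = 221728/203097 - 46 = -9120734/203097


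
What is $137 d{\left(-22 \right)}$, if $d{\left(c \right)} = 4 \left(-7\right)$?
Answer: $-3836$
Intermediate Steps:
$d{\left(c \right)} = -28$
$137 d{\left(-22 \right)} = 137 \left(-28\right) = -3836$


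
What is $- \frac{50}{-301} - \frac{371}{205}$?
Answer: $- \frac{101421}{61705} \approx -1.6436$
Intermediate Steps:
$- \frac{50}{-301} - \frac{371}{205} = \left(-50\right) \left(- \frac{1}{301}\right) - \frac{371}{205} = \frac{50}{301} - \frac{371}{205} = - \frac{101421}{61705}$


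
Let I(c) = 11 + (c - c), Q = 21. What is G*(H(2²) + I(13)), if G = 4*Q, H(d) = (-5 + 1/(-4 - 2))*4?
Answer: -812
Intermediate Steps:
H(d) = -62/3 (H(d) = (-5 + 1/(-6))*4 = (-5 - ⅙)*4 = -31/6*4 = -62/3)
G = 84 (G = 4*21 = 84)
I(c) = 11 (I(c) = 11 + 0 = 11)
G*(H(2²) + I(13)) = 84*(-62/3 + 11) = 84*(-29/3) = -812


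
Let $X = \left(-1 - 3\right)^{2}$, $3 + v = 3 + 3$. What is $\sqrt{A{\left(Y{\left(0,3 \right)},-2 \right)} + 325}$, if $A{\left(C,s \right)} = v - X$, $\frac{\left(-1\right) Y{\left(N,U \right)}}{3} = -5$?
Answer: $2 \sqrt{78} \approx 17.664$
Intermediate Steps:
$v = 3$ ($v = -3 + \left(3 + 3\right) = -3 + 6 = 3$)
$X = 16$ ($X = \left(-4\right)^{2} = 16$)
$Y{\left(N,U \right)} = 15$ ($Y{\left(N,U \right)} = \left(-3\right) \left(-5\right) = 15$)
$A{\left(C,s \right)} = -13$ ($A{\left(C,s \right)} = 3 - 16 = -13$)
$\sqrt{A{\left(Y{\left(0,3 \right)},-2 \right)} + 325} = \sqrt{-13 + 325} = \sqrt{312} = 2 \sqrt{78}$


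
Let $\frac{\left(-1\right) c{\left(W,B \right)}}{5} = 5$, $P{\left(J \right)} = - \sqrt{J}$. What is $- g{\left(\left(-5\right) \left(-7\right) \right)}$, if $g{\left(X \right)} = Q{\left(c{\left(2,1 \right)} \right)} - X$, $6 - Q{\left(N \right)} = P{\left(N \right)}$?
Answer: $29 - 5 i \approx 29.0 - 5.0 i$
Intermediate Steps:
$c{\left(W,B \right)} = -25$ ($c{\left(W,B \right)} = \left(-5\right) 5 = -25$)
$Q{\left(N \right)} = 6 + \sqrt{N}$ ($Q{\left(N \right)} = 6 - - \sqrt{N} = 6 + \sqrt{N}$)
$g{\left(X \right)} = 6 - X + 5 i$ ($g{\left(X \right)} = \left(6 + \sqrt{-25}\right) - X = \left(6 + 5 i\right) - X = 6 - X + 5 i$)
$- g{\left(\left(-5\right) \left(-7\right) \right)} = - (6 - \left(-5\right) \left(-7\right) + 5 i) = - (6 - 35 + 5 i) = - (-29 + 5 i) = 29 - 5 i$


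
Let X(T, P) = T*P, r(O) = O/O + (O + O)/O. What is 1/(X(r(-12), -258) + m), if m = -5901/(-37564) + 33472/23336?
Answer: -109574188/84636040519 ≈ -0.0012947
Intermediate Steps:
r(O) = 3 (r(O) = 1 + (2*O)/O = 1 + 2 = 3)
m = 174380993/109574188 (m = -5901*(-1/37564) + 33472*(1/23336) = 5901/37564 + 4184/2917 = 174380993/109574188 ≈ 1.5914)
X(T, P) = P*T
1/(X(r(-12), -258) + m) = 1/(-258*3 + 174380993/109574188) = 1/(-774 + 174380993/109574188) = 1/(-84636040519/109574188) = -109574188/84636040519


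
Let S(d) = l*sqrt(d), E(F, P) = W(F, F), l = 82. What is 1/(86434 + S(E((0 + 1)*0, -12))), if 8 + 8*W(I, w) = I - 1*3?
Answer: 172868/14941691203 - 41*I*sqrt(22)/14941691203 ≈ 1.157e-5 - 1.2871e-8*I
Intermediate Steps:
W(I, w) = -11/8 + I/8 (W(I, w) = -1 + (I - 1*3)/8 = -1 + (I - 3)/8 = -1 + (-3 + I)/8 = -1 + (-3/8 + I/8) = -11/8 + I/8)
E(F, P) = -11/8 + F/8
S(d) = 82*sqrt(d)
1/(86434 + S(E((0 + 1)*0, -12))) = 1/(86434 + 82*sqrt(-11/8 + ((0 + 1)*0)/8)) = 1/(86434 + 82*sqrt(-11/8 + (1*0)/8)) = 1/(86434 + 82*sqrt(-11/8 + (1/8)*0)) = 1/(86434 + 82*sqrt(-11/8 + 0)) = 1/(86434 + 82*sqrt(-11/8)) = 1/(86434 + 82*(I*sqrt(22)/4)) = 1/(86434 + 41*I*sqrt(22)/2)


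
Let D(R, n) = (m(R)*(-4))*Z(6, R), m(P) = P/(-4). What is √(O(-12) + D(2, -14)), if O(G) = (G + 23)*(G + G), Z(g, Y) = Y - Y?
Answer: 2*I*√66 ≈ 16.248*I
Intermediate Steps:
Z(g, Y) = 0
O(G) = 2*G*(23 + G) (O(G) = (23 + G)*(2*G) = 2*G*(23 + G))
m(P) = -P/4 (m(P) = P*(-¼) = -P/4)
D(R, n) = 0 (D(R, n) = (-R/4*(-4))*0 = R*0 = 0)
√(O(-12) + D(2, -14)) = √(2*(-12)*(23 - 12) + 0) = √(2*(-12)*11 + 0) = √(-264 + 0) = √(-264) = 2*I*√66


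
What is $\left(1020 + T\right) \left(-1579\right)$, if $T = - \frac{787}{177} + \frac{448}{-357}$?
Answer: $- \frac{4819147475}{3009} \approx -1.6016 \cdot 10^{6}$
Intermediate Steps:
$T = - \frac{17155}{3009}$ ($T = \left(-787\right) \frac{1}{177} + 448 \left(- \frac{1}{357}\right) = - \frac{787}{177} - \frac{64}{51} = - \frac{17155}{3009} \approx -5.7012$)
$\left(1020 + T\right) \left(-1579\right) = \left(1020 - \frac{17155}{3009}\right) \left(-1579\right) = \frac{3052025}{3009} \left(-1579\right) = - \frac{4819147475}{3009}$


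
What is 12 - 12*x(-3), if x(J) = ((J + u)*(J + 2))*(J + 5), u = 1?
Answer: -36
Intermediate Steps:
x(J) = (1 + J)*(2 + J)*(5 + J) (x(J) = ((J + 1)*(J + 2))*(J + 5) = ((1 + J)*(2 + J))*(5 + J) = (1 + J)*(2 + J)*(5 + J))
12 - 12*x(-3) = 12 - 12*(10 + (-3)**3 + 8*(-3)**2 + 17*(-3)) = 12 - 12*(10 - 27 + 8*9 - 51) = 12 - 12*(10 - 27 + 72 - 51) = 12 - 12*4 = 12 - 48 = -36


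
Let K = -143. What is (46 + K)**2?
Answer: 9409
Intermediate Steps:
(46 + K)**2 = (46 - 143)**2 = (-97)**2 = 9409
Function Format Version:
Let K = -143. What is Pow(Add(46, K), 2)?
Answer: 9409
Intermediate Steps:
Pow(Add(46, K), 2) = Pow(Add(46, -143), 2) = Pow(-97, 2) = 9409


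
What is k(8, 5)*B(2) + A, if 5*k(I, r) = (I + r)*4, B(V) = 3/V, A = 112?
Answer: 638/5 ≈ 127.60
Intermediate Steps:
k(I, r) = 4*I/5 + 4*r/5 (k(I, r) = ((I + r)*4)/5 = (4*I + 4*r)/5 = 4*I/5 + 4*r/5)
k(8, 5)*B(2) + A = ((⅘)*8 + (⅘)*5)*(3/2) + 112 = (32/5 + 4)*(3*(½)) + 112 = (52/5)*(3/2) + 112 = 78/5 + 112 = 638/5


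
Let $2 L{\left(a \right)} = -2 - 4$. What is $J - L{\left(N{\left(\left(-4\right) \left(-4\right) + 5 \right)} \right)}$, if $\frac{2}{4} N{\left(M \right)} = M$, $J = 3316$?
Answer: $3319$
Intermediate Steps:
$N{\left(M \right)} = 2 M$
$L{\left(a \right)} = -3$ ($L{\left(a \right)} = \frac{-2 - 4}{2} = \frac{1}{2} \left(-6\right) = -3$)
$J - L{\left(N{\left(\left(-4\right) \left(-4\right) + 5 \right)} \right)} = 3316 - -3 = 3316 + 3 = 3319$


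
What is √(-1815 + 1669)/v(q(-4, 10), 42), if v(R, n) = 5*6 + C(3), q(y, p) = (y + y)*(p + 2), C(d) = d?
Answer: I*√146/33 ≈ 0.36615*I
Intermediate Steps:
q(y, p) = 2*y*(2 + p) (q(y, p) = (2*y)*(2 + p) = 2*y*(2 + p))
v(R, n) = 33 (v(R, n) = 5*6 + 3 = 30 + 3 = 33)
√(-1815 + 1669)/v(q(-4, 10), 42) = √(-1815 + 1669)/33 = √(-146)*(1/33) = (I*√146)*(1/33) = I*√146/33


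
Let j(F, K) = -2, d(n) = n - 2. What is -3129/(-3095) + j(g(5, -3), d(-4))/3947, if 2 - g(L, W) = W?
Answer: 12343973/12215965 ≈ 1.0105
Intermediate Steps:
d(n) = -2 + n
g(L, W) = 2 - W
-3129/(-3095) + j(g(5, -3), d(-4))/3947 = -3129/(-3095) - 2/3947 = -3129*(-1/3095) - 2*1/3947 = 3129/3095 - 2/3947 = 12343973/12215965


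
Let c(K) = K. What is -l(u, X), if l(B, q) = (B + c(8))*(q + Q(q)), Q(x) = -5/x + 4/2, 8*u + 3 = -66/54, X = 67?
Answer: -621121/1206 ≈ -515.03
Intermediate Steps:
u = -19/36 (u = -3/8 + (-66/54)/8 = -3/8 + (-66*1/54)/8 = -3/8 + (⅛)*(-11/9) = -3/8 - 11/72 = -19/36 ≈ -0.52778)
Q(x) = 2 - 5/x (Q(x) = -5/x + 4*(½) = -5/x + 2 = 2 - 5/x)
l(B, q) = (8 + B)*(2 + q - 5/q) (l(B, q) = (B + 8)*(q + (2 - 5/q)) = (8 + B)*(2 + q - 5/q))
-l(u, X) = -(-40 + 16*67 - 19*(-5 + 2*67)/36 + 67²*(8 - 19/36))/67 = -(-40 + 1072 - 19*(-5 + 134)/36 + 4489*(269/36))/67 = -(-40 + 1072 - 19/36*129 + 1207541/36)/67 = -(-40 + 1072 - 817/12 + 1207541/36)/67 = -621121/(67*18) = -1*621121/1206 = -621121/1206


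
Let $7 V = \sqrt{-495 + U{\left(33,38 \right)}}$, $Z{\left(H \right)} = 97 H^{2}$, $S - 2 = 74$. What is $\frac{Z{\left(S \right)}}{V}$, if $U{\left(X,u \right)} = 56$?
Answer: $- \frac{3921904 i \sqrt{439}}{439} \approx - 1.8718 \cdot 10^{5} i$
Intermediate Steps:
$S = 76$ ($S = 2 + 74 = 76$)
$V = \frac{i \sqrt{439}}{7}$ ($V = \frac{\sqrt{-495 + 56}}{7} = \frac{\sqrt{-439}}{7} = \frac{i \sqrt{439}}{7} \approx 2.9932 i$)
$\frac{Z{\left(S \right)}}{V} = \frac{97 \cdot 76^{2}}{\frac{1}{7} i \sqrt{439}} = 97 \cdot 5776 \left(- \frac{7 i \sqrt{439}}{439}\right) = 560272 \left(- \frac{7 i \sqrt{439}}{439}\right) = - \frac{3921904 i \sqrt{439}}{439}$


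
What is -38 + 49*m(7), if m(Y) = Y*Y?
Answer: 2363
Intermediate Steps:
m(Y) = Y**2
-38 + 49*m(7) = -38 + 49*7**2 = -38 + 49*49 = -38 + 2401 = 2363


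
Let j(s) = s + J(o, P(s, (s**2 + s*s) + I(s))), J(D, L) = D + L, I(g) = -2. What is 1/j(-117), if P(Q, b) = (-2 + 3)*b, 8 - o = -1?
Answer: 1/27268 ≈ 3.6673e-5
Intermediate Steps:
o = 9 (o = 8 - 1*(-1) = 8 + 1 = 9)
P(Q, b) = b (P(Q, b) = 1*b = b)
j(s) = 7 + s + 2*s**2 (j(s) = s + (9 + ((s**2 + s*s) - 2)) = s + (9 + ((s**2 + s**2) - 2)) = s + (9 + (2*s**2 - 2)) = s + (9 + (-2 + 2*s**2)) = s + (7 + 2*s**2) = 7 + s + 2*s**2)
1/j(-117) = 1/(7 - 117 + 2*(-117)**2) = 1/(7 - 117 + 2*13689) = 1/(7 - 117 + 27378) = 1/27268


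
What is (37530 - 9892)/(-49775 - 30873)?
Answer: -13819/40324 ≈ -0.34270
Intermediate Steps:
(37530 - 9892)/(-49775 - 30873) = 27638/(-80648) = 27638*(-1/80648) = -13819/40324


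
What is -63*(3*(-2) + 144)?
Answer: -8694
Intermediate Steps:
-63*(3*(-2) + 144) = -63*(-6 + 144) = -63*138 = -8694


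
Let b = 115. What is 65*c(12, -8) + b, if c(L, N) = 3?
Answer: 310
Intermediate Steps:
65*c(12, -8) + b = 65*3 + 115 = 195 + 115 = 310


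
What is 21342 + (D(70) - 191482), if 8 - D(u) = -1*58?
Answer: -170074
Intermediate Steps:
D(u) = 66 (D(u) = 8 - (-1)*58 = 8 - 1*(-58) = 8 + 58 = 66)
21342 + (D(70) - 191482) = 21342 + (66 - 191482) = 21342 - 191416 = -170074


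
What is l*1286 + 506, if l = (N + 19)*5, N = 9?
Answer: 180546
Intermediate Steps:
l = 140 (l = (9 + 19)*5 = 28*5 = 140)
l*1286 + 506 = 140*1286 + 506 = 180040 + 506 = 180546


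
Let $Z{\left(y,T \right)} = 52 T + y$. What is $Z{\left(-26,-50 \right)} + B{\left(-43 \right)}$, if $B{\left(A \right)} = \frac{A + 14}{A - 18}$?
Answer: $- \frac{160157}{61} \approx -2625.5$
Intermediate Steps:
$Z{\left(y,T \right)} = y + 52 T$
$B{\left(A \right)} = \frac{14 + A}{-18 + A}$
$Z{\left(-26,-50 \right)} + B{\left(-43 \right)} = \left(-26 + 52 \left(-50\right)\right) + \frac{14 - 43}{-18 - 43} = \left(-26 - 2600\right) + \frac{1}{-61} \left(-29\right) = -2626 - - \frac{29}{61} = -2626 + \frac{29}{61} = - \frac{160157}{61}$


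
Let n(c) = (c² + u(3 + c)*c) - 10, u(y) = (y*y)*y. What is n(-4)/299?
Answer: 10/299 ≈ 0.033445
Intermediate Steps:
u(y) = y³ (u(y) = y²*y = y³)
n(c) = -10 + c² + c*(3 + c)³ (n(c) = (c² + (3 + c)³*c) - 10 = (c² + c*(3 + c)³) - 10 = -10 + c² + c*(3 + c)³)
n(-4)/299 = (-10 + (-4)² - 4*(3 - 4)³)/299 = (-10 + 16 - 4*(-1)³)*(1/299) = (-10 + 16 - 4*(-1))*(1/299) = (-10 + 16 + 4)*(1/299) = 10*(1/299) = 10/299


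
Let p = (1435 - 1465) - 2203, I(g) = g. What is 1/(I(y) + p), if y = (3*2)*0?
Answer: -1/2233 ≈ -0.00044783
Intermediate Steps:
y = 0 (y = 6*0 = 0)
p = -2233 (p = -30 - 2203 = -2233)
1/(I(y) + p) = 1/(0 - 2233) = 1/(-2233) = -1/2233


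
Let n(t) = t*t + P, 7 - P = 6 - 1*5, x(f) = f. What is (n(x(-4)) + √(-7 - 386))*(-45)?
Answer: -990 - 45*I*√393 ≈ -990.0 - 892.09*I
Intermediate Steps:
P = 6 (P = 7 - (6 - 1*5) = 7 - (6 - 5) = 7 - 1*1 = 7 - 1 = 6)
n(t) = 6 + t² (n(t) = t*t + 6 = t² + 6 = 6 + t²)
(n(x(-4)) + √(-7 - 386))*(-45) = ((6 + (-4)²) + √(-7 - 386))*(-45) = ((6 + 16) + √(-393))*(-45) = (22 + I*√393)*(-45) = -990 - 45*I*√393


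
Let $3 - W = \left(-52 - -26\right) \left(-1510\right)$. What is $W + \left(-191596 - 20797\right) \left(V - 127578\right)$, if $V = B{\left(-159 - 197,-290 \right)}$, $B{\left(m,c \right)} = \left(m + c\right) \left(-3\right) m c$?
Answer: $-42468307899263$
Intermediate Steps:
$B{\left(m,c \right)} = c m \left(- 3 c - 3 m\right)$ ($B{\left(m,c \right)} = \left(c + m\right) \left(-3\right) c m = \left(- 3 c - 3 m\right) c m = c m \left(- 3 c - 3 m\right)$)
$V = 200079120$ ($V = \left(-3\right) \left(-290\right) \left(-159 - 197\right) \left(-290 - 356\right) = \left(-3\right) \left(-290\right) \left(-356\right) \left(-290 - 356\right) = \left(-3\right) \left(-290\right) \left(-356\right) \left(-646\right) = 200079120$)
$W = -39257$ ($W = 3 - \left(-52 - -26\right) \left(-1510\right) = 3 - \left(-52 + 26\right) \left(-1510\right) = 3 - \left(-26\right) \left(-1510\right) = 3 - 39260 = -39257$)
$W + \left(-191596 - 20797\right) \left(V - 127578\right) = -39257 + \left(-191596 - 20797\right) \left(200079120 - 127578\right) = -39257 - 42468307860006 = -42468307899263$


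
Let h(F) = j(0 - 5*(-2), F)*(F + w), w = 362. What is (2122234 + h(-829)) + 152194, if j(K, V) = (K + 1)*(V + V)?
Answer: 10791574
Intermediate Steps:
j(K, V) = 2*V*(1 + K) (j(K, V) = (1 + K)*(2*V) = 2*V*(1 + K))
h(F) = 22*F*(362 + F) (h(F) = (2*F*(1 + (0 - 5*(-2))))*(F + 362) = (2*F*(1 + (0 + 10)))*(362 + F) = (2*F*(1 + 10))*(362 + F) = (2*F*11)*(362 + F) = (22*F)*(362 + F) = 22*F*(362 + F))
(2122234 + h(-829)) + 152194 = (2122234 + 22*(-829)*(362 - 829)) + 152194 = (2122234 + 22*(-829)*(-467)) + 152194 = (2122234 + 8517146) + 152194 = 10639380 + 152194 = 10791574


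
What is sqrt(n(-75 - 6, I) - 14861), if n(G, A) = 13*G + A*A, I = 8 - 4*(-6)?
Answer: I*sqrt(14890) ≈ 122.02*I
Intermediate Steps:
I = 32 (I = 8 + 24 = 32)
n(G, A) = A**2 + 13*G (n(G, A) = 13*G + A**2 = A**2 + 13*G)
sqrt(n(-75 - 6, I) - 14861) = sqrt((32**2 + 13*(-75 - 6)) - 14861) = sqrt((1024 + 13*(-81)) - 14861) = sqrt((1024 - 1053) - 14861) = sqrt(-29 - 14861) = sqrt(-14890) = I*sqrt(14890)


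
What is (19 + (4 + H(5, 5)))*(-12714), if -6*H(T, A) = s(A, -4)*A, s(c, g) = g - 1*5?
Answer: -387777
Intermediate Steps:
s(c, g) = -5 + g (s(c, g) = g - 5 = -5 + g)
H(T, A) = 3*A/2 (H(T, A) = -(-5 - 4)*A/6 = -(-3)*A/2 = 3*A/2)
(19 + (4 + H(5, 5)))*(-12714) = (19 + (4 + (3/2)*5))*(-12714) = (19 + (4 + 15/2))*(-12714) = (19 + 23/2)*(-12714) = (61/2)*(-12714) = -387777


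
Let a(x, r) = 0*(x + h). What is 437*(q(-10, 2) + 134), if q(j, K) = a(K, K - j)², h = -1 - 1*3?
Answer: 58558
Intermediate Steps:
h = -4 (h = -1 - 3 = -4)
a(x, r) = 0 (a(x, r) = 0*(x - 4) = 0*(-4 + x) = 0)
q(j, K) = 0 (q(j, K) = 0² = 0)
437*(q(-10, 2) + 134) = 437*(0 + 134) = 437*134 = 58558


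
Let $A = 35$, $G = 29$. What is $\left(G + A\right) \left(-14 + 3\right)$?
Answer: $-704$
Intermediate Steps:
$\left(G + A\right) \left(-14 + 3\right) = \left(29 + 35\right) \left(-14 + 3\right) = 64 \left(-11\right) = -704$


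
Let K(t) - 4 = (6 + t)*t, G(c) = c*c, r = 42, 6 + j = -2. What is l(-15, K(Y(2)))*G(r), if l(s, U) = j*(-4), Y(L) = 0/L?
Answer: 56448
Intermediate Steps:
j = -8 (j = -6 - 2 = -8)
G(c) = c**2
Y(L) = 0
K(t) = 4 + t*(6 + t) (K(t) = 4 + (6 + t)*t = 4 + t*(6 + t))
l(s, U) = 32 (l(s, U) = -8*(-4) = 32)
l(-15, K(Y(2)))*G(r) = 32*42**2 = 32*1764 = 56448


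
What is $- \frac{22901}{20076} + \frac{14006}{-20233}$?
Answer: $- \frac{744540389}{406197708} \approx -1.833$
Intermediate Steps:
$- \frac{22901}{20076} + \frac{14006}{-20233} = \left(-22901\right) \frac{1}{20076} + 14006 \left(- \frac{1}{20233}\right) = - \frac{22901}{20076} - \frac{14006}{20233} = - \frac{744540389}{406197708}$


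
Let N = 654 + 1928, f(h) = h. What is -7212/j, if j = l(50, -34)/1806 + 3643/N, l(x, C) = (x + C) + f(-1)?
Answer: -934172764/183833 ≈ -5081.6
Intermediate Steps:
N = 2582
l(x, C) = -1 + C + x (l(x, C) = (x + C) - 1 = (C + x) - 1 = -1 + C + x)
j = 551499/388591 (j = (-1 - 34 + 50)/1806 + 3643/2582 = 15*(1/1806) + 3643*(1/2582) = 5/602 + 3643/2582 = 551499/388591 ≈ 1.4192)
-7212/j = -7212/551499/388591 = -7212*388591/551499 = -934172764/183833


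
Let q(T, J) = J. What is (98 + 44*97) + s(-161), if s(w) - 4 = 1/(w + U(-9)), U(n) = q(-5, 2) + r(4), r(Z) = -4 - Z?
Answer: 729789/167 ≈ 4370.0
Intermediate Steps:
U(n) = -6 (U(n) = 2 + (-4 - 1*4) = 2 + (-4 - 4) = 2 - 8 = -6)
s(w) = 4 + 1/(-6 + w) (s(w) = 4 + 1/(w - 6) = 4 + 1/(-6 + w))
(98 + 44*97) + s(-161) = (98 + 44*97) + (-23 + 4*(-161))/(-6 - 161) = (98 + 4268) + (-23 - 644)/(-167) = 4366 - 1/167*(-667) = 4366 + 667/167 = 729789/167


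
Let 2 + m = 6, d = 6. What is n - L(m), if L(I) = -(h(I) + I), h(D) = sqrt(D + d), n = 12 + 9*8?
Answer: 88 + sqrt(10) ≈ 91.162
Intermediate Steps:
m = 4 (m = -2 + 6 = 4)
n = 84 (n = 12 + 72 = 84)
h(D) = sqrt(6 + D) (h(D) = sqrt(D + 6) = sqrt(6 + D))
L(I) = -I - sqrt(6 + I) (L(I) = -(sqrt(6 + I) + I) = -(I + sqrt(6 + I)) = -I - sqrt(6 + I))
n - L(m) = 84 - (-1*4 - sqrt(6 + 4)) = 84 - (-4 - sqrt(10)) = 84 + (4 + sqrt(10)) = 88 + sqrt(10)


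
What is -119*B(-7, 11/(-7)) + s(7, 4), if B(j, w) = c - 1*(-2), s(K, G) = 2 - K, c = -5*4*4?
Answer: 9277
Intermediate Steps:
c = -80 (c = -1*20*4 = -20*4 = -80)
B(j, w) = -78 (B(j, w) = -80 - 1*(-2) = -80 + 2 = -78)
-119*B(-7, 11/(-7)) + s(7, 4) = -119*(-78) + (2 - 1*7) = 9282 + (2 - 7) = 9282 - 5 = 9277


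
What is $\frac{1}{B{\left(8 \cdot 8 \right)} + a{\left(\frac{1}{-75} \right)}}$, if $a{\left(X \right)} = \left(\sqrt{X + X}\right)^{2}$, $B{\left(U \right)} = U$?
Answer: $\frac{75}{4798} \approx 0.015631$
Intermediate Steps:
$a{\left(X \right)} = 2 X$ ($a{\left(X \right)} = \left(\sqrt{2 X}\right)^{2} = \left(\sqrt{2} \sqrt{X}\right)^{2} = 2 X$)
$\frac{1}{B{\left(8 \cdot 8 \right)} + a{\left(\frac{1}{-75} \right)}} = \frac{1}{8 \cdot 8 + \frac{2}{-75}} = \frac{1}{64 + 2 \left(- \frac{1}{75}\right)} = \frac{1}{64 - \frac{2}{75}} = \frac{1}{\frac{4798}{75}} = \frac{75}{4798}$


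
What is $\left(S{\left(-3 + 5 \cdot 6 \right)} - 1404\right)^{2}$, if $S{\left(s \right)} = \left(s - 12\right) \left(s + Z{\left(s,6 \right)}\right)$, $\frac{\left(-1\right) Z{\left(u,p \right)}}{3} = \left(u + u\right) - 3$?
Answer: $10850436$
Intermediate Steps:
$Z{\left(u,p \right)} = 9 - 6 u$ ($Z{\left(u,p \right)} = - 3 \left(\left(u + u\right) - 3\right) = - 3 \left(2 u - 3\right) = - 3 \left(-3 + 2 u\right) = 9 - 6 u$)
$S{\left(s \right)} = \left(-12 + s\right) \left(9 - 5 s\right)$ ($S{\left(s \right)} = \left(s - 12\right) \left(s - \left(-9 + 6 s\right)\right) = \left(-12 + s\right) \left(9 - 5 s\right)$)
$\left(S{\left(-3 + 5 \cdot 6 \right)} - 1404\right)^{2} = \left(\left(-108 - 5 \left(-3 + 5 \cdot 6\right)^{2} + 69 \left(-3 + 5 \cdot 6\right)\right) - 1404\right)^{2} = \left(\left(-108 - 5 \left(-3 + 30\right)^{2} + 69 \left(-3 + 30\right)\right) - 1404\right)^{2} = \left(\left(-108 - 5 \cdot 27^{2} + 69 \cdot 27\right) - 1404\right)^{2} = \left(\left(-108 - 3645 + 1863\right) - 1404\right)^{2} = \left(-1890 - 1404\right)^{2} = \left(-3294\right)^{2} = 10850436$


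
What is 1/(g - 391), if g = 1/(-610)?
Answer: -610/238511 ≈ -0.0025575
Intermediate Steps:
g = -1/610 ≈ -0.0016393
1/(g - 391) = 1/(-1/610 - 391) = 1/(-238511/610) = -610/238511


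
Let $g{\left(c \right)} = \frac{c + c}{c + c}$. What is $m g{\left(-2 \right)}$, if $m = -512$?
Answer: $-512$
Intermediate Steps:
$g{\left(c \right)} = 1$ ($g{\left(c \right)} = \frac{2 c}{2 c} = 2 c \frac{1}{2 c} = 1$)
$m g{\left(-2 \right)} = \left(-512\right) 1 = -512$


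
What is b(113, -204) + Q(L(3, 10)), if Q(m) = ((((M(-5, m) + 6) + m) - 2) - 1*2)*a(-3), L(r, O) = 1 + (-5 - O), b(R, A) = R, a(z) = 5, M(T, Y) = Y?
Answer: -17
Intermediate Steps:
L(r, O) = -4 - O
Q(m) = 10 + 10*m (Q(m) = ((((m + 6) + m) - 2) - 1*2)*5 = ((((6 + m) + m) - 2) - 2)*5 = (((6 + 2*m) - 2) - 2)*5 = ((4 + 2*m) - 2)*5 = (2 + 2*m)*5 = 10 + 10*m)
b(113, -204) + Q(L(3, 10)) = 113 + (10 + 10*(-4 - 1*10)) = 113 + (10 + 10*(-4 - 10)) = 113 + (10 + 10*(-14)) = 113 + (10 - 140) = 113 - 130 = -17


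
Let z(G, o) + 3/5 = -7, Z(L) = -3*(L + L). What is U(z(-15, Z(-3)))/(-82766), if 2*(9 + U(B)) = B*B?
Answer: -497/2069150 ≈ -0.00024020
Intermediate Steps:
Z(L) = -6*L
z(G, o) = -38/5 (z(G, o) = -⅗ - 7 = -38/5)
U(B) = -9 + B²/2 (U(B) = -9 + (B*B)/2 = -9 + B²/2)
U(z(-15, Z(-3)))/(-82766) = (-9 + (-38/5)²/2)/(-82766) = (-9 + (½)*(1444/25))*(-1/82766) = (-9 + 722/25)*(-1/82766) = (497/25)*(-1/82766) = -497/2069150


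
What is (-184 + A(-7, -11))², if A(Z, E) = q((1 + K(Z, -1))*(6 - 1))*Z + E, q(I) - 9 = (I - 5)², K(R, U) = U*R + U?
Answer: 43007364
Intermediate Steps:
K(R, U) = U + R*U (K(R, U) = R*U + U = U + R*U)
q(I) = 9 + (-5 + I)² (q(I) = 9 + (I - 5)² = 9 + (-5 + I)²)
A(Z, E) = E + Z*(9 + (-5 - 5*Z)²) (A(Z, E) = (9 + (-5 + (1 - (1 + Z))*(6 - 1))²)*Z + E = (9 + (-5 + (1 + (-1 - Z))*5)²)*Z + E = (9 + (-5 - Z*5)²)*Z + E = (9 + (-5 - 5*Z)²)*Z + E = Z*(9 + (-5 - 5*Z)²) + E = E + Z*(9 + (-5 - 5*Z)²))
(-184 + A(-7, -11))² = (-184 + (-11 - 7*(9 + 25*(1 - 7)²)))² = (-184 + (-11 - 7*(9 + 25*(-6)²)))² = (-184 + (-11 - 7*(9 + 25*36)))² = (-184 + (-11 - 7*(9 + 900)))² = (-184 + (-11 - 7*909))² = (-184 + (-11 - 6363))² = (-184 - 6374)² = (-6558)² = 43007364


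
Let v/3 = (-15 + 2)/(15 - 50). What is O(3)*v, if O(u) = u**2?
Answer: 351/35 ≈ 10.029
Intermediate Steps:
v = 39/35 (v = 3*((-15 + 2)/(15 - 50)) = 3*(-13/(-35)) = 3*(-13*(-1/35)) = 3*(13/35) = 39/35 ≈ 1.1143)
O(3)*v = 3**2*(39/35) = 9*(39/35) = 351/35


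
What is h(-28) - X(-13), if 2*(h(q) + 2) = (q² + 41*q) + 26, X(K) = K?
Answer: -158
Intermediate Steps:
h(q) = 11 + q²/2 + 41*q/2 (h(q) = -2 + ((q² + 41*q) + 26)/2 = -2 + (26 + q² + 41*q)/2 = -2 + (13 + q²/2 + 41*q/2) = 11 + q²/2 + 41*q/2)
h(-28) - X(-13) = (11 + (½)*(-28)² + (41/2)*(-28)) - 1*(-13) = (11 + (½)*784 - 574) + 13 = (11 + 392 - 574) + 13 = -171 + 13 = -158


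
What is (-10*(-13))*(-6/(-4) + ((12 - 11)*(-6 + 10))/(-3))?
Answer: 65/3 ≈ 21.667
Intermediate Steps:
(-10*(-13))*(-6/(-4) + ((12 - 11)*(-6 + 10))/(-3)) = 130*(-6*(-¼) + (1*4)*(-⅓)) = 130*(3/2 + 4*(-⅓)) = 130*(3/2 - 4/3) = 130*(⅙) = 65/3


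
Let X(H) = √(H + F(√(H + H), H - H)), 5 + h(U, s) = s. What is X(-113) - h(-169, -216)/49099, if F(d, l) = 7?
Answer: 221/49099 + I*√106 ≈ 0.0045011 + 10.296*I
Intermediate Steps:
h(U, s) = -5 + s
X(H) = √(7 + H) (X(H) = √(H + 7) = √(7 + H))
X(-113) - h(-169, -216)/49099 = √(7 - 113) - (-5 - 216)/49099 = √(-106) - (-221)/49099 = I*√106 - 1*(-221/49099) = I*√106 + 221/49099 = 221/49099 + I*√106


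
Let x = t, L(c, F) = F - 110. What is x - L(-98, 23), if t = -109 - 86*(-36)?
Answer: 3074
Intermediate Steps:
L(c, F) = -110 + F
t = 2987 (t = -109 + 3096 = 2987)
x = 2987
x - L(-98, 23) = 2987 - (-110 + 23) = 2987 - 1*(-87) = 2987 + 87 = 3074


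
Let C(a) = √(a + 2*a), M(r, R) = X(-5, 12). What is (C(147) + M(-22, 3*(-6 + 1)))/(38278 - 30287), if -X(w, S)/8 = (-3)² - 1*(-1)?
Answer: -59/7991 ≈ -0.0073833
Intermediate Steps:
X(w, S) = -80 (X(w, S) = -8*((-3)² - 1*(-1)) = -8*(9 + 1) = -8*10 = -80)
M(r, R) = -80
C(a) = √3*√a (C(a) = √(3*a) = √3*√a)
(C(147) + M(-22, 3*(-6 + 1)))/(38278 - 30287) = (√3*√147 - 80)/(38278 - 30287) = (√3*(7*√3) - 80)/7991 = (21 - 80)*(1/7991) = -59*1/7991 = -59/7991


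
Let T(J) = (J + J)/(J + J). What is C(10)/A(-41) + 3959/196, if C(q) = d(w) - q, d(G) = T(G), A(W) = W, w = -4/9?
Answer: 164083/8036 ≈ 20.418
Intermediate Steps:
w = -4/9 (w = -4*1/9 = -4/9 ≈ -0.44444)
T(J) = 1 (T(J) = (2*J)/((2*J)) = (2*J)*(1/(2*J)) = 1)
d(G) = 1
C(q) = 1 - q
C(10)/A(-41) + 3959/196 = (1 - 1*10)/(-41) + 3959/196 = (1 - 10)*(-1/41) + 3959*(1/196) = -9*(-1/41) + 3959/196 = 9/41 + 3959/196 = 164083/8036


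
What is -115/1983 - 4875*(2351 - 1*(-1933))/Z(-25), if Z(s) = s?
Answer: 1656558425/1983 ≈ 8.3538e+5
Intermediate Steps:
-115/1983 - 4875*(2351 - 1*(-1933))/Z(-25) = -115/1983 - 4875/((-25/(2351 - 1*(-1933)))) = -115*1/1983 - 4875/((-25/(2351 + 1933))) = -115/1983 - 4875/((-25/4284)) = -115/1983 - 4875/((-25*1/4284)) = -115/1983 - 4875/(-25/4284) = -115/1983 - 4875*(-4284/25) = -115/1983 + 835380 = 1656558425/1983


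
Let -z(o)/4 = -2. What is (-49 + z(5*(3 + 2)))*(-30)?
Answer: 1230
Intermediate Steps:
z(o) = 8 (z(o) = -4*(-2) = 8)
(-49 + z(5*(3 + 2)))*(-30) = (-49 + 8)*(-30) = -41*(-30) = 1230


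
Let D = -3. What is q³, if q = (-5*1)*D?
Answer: 3375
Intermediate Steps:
q = 15 (q = -5*1*(-3) = -5*(-3) = 15)
q³ = 15³ = 3375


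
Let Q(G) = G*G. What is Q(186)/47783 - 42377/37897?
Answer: -713815579/1810832351 ≈ -0.39419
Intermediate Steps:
Q(G) = G²
Q(186)/47783 - 42377/37897 = 186²/47783 - 42377/37897 = 34596*(1/47783) - 42377*1/37897 = 34596/47783 - 42377/37897 = -713815579/1810832351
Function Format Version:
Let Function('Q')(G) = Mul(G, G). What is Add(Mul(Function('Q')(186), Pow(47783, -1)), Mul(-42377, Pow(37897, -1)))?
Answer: Rational(-713815579, 1810832351) ≈ -0.39419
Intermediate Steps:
Function('Q')(G) = Pow(G, 2)
Add(Mul(Function('Q')(186), Pow(47783, -1)), Mul(-42377, Pow(37897, -1))) = Add(Mul(Pow(186, 2), Pow(47783, -1)), Mul(-42377, Pow(37897, -1))) = Add(Mul(34596, Rational(1, 47783)), Mul(-42377, Rational(1, 37897))) = Add(Rational(34596, 47783), Rational(-42377, 37897)) = Rational(-713815579, 1810832351)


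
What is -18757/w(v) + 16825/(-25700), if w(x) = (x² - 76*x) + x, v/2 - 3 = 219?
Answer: -8096489/10526463 ≈ -0.76916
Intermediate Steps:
v = 444 (v = 6 + 2*219 = 6 + 438 = 444)
w(x) = x² - 75*x
-18757/w(v) + 16825/(-25700) = -18757*1/(444*(-75 + 444)) + 16825/(-25700) = -18757/(444*369) + 16825*(-1/25700) = -18757/163836 - 673/1028 = -8096489/10526463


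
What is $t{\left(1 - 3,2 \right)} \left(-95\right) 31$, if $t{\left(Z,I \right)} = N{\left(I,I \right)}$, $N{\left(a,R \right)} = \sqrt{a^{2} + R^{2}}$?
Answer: $- 5890 \sqrt{2} \approx -8329.7$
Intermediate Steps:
$N{\left(a,R \right)} = \sqrt{R^{2} + a^{2}}$
$t{\left(Z,I \right)} = \sqrt{2} \sqrt{I^{2}}$ ($t{\left(Z,I \right)} = \sqrt{I^{2} + I^{2}} = \sqrt{2 I^{2}} = \sqrt{2} \sqrt{I^{2}}$)
$t{\left(1 - 3,2 \right)} \left(-95\right) 31 = \sqrt{2} \sqrt{2^{2}} \left(-95\right) 31 = \sqrt{2} \sqrt{4} \left(-95\right) 31 = \sqrt{2} \cdot 2 \left(-95\right) 31 = 2 \sqrt{2} \left(-95\right) 31 = - 190 \sqrt{2} \cdot 31 = - 5890 \sqrt{2}$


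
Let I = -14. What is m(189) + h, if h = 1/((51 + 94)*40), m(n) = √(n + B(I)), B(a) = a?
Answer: 1/5800 + 5*√7 ≈ 13.229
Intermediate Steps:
m(n) = √(-14 + n) (m(n) = √(n - 14) = √(-14 + n))
h = 1/5800 (h = 1/(145*40) = 1/5800 ≈ 0.00017241)
m(189) + h = √(-14 + 189) + 1/5800 = √175 + 1/5800 = 5*√7 + 1/5800 = 1/5800 + 5*√7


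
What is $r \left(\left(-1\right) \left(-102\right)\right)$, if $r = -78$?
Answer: $-7956$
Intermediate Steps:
$r \left(\left(-1\right) \left(-102\right)\right) = - 78 \left(\left(-1\right) \left(-102\right)\right) = \left(-78\right) 102 = -7956$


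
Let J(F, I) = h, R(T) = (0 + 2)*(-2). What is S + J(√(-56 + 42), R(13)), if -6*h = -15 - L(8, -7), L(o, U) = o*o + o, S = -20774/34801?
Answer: 74437/5354 ≈ 13.903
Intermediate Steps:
S = -1598/2677 (S = -20774*1/34801 = -1598/2677 ≈ -0.59694)
R(T) = -4 (R(T) = 2*(-2) = -4)
L(o, U) = o + o² (L(o, U) = o² + o = o + o²)
h = 29/2 (h = -(-15 - 8*(1 + 8))/6 = -(-15 - 8*9)/6 = -(-15 - 1*72)/6 = -(-15 - 72)/6 = -⅙*(-87) = 29/2 ≈ 14.500)
J(F, I) = 29/2
S + J(√(-56 + 42), R(13)) = -1598/2677 + 29/2 = 74437/5354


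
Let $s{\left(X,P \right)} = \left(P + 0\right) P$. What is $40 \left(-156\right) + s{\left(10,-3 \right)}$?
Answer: $-6231$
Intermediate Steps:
$s{\left(X,P \right)} = P^{2}$ ($s{\left(X,P \right)} = P P = P^{2}$)
$40 \left(-156\right) + s{\left(10,-3 \right)} = 40 \left(-156\right) + \left(-3\right)^{2} = -6240 + 9 = -6231$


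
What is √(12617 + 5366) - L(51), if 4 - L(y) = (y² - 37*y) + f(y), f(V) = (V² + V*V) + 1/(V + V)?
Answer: 603025/102 + 7*√367 ≈ 6046.1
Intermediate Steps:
f(V) = 1/(2*V) + 2*V² (f(V) = (V² + V²) + 1/(2*V) = 2*V² + 1/(2*V) = 1/(2*V) + 2*V²)
L(y) = 4 - y² + 37*y - (1 + 4*y³)/(2*y) (L(y) = 4 - ((y² - 37*y) + (1 + 4*y³)/(2*y)) = 4 - (y² - 37*y + (1 + 4*y³)/(2*y)) = 4 + (-y² + 37*y - (1 + 4*y³)/(2*y)) = 4 - y² + 37*y - (1 + 4*y³)/(2*y))
√(12617 + 5366) - L(51) = √(12617 + 5366) - (4 - 3*51² + 37*51 - ½/51) = √17983 - (4 - 3*2601 + 1887 - ½*1/51) = 7*√367 - (4 - 7803 + 1887 - 1/102) = 7*√367 - 1*(-603025/102) = 7*√367 + 603025/102 = 603025/102 + 7*√367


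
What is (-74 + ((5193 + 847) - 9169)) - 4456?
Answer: -7659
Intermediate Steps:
(-74 + ((5193 + 847) - 9169)) - 4456 = (-74 + (6040 - 9169)) - 4456 = (-74 - 3129) - 4456 = -3203 - 4456 = -7659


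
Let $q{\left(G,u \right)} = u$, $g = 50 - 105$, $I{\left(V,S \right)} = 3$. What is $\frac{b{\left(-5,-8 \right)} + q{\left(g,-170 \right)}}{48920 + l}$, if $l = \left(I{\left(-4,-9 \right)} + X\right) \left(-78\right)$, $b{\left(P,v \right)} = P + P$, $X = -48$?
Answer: $- \frac{18}{5243} \approx -0.0034331$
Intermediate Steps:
$g = -55$
$b{\left(P,v \right)} = 2 P$
$l = 3510$ ($l = \left(3 - 48\right) \left(-78\right) = \left(-45\right) \left(-78\right) = 3510$)
$\frac{b{\left(-5,-8 \right)} + q{\left(g,-170 \right)}}{48920 + l} = \frac{2 \left(-5\right) - 170}{48920 + 3510} = \frac{-10 - 170}{52430} = \left(-180\right) \frac{1}{52430} = - \frac{18}{5243}$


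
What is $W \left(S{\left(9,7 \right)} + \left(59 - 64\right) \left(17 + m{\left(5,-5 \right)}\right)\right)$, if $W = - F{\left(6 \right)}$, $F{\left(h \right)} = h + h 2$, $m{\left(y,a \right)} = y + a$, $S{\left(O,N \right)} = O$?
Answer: $1368$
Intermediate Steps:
$m{\left(y,a \right)} = a + y$
$F{\left(h \right)} = 3 h$ ($F{\left(h \right)} = h + 2 h = 3 h$)
$W = -18$ ($W = - 3 \cdot 6 = \left(-1\right) 18 = -18$)
$W \left(S{\left(9,7 \right)} + \left(59 - 64\right) \left(17 + m{\left(5,-5 \right)}\right)\right) = - 18 \left(9 + \left(59 - 64\right) \left(17 + \left(-5 + 5\right)\right)\right) = - 18 \left(9 - 5 \left(17 + 0\right)\right) = - 18 \left(9 - 85\right) = \left(-18\right) \left(-76\right) = 1368$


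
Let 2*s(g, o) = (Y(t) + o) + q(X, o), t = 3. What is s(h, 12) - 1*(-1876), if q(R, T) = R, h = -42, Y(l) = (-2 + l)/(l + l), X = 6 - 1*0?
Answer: 22621/12 ≈ 1885.1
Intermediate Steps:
X = 6 (X = 6 + 0 = 6)
Y(l) = (-2 + l)/(2*l) (Y(l) = (-2 + l)/((2*l)) = (-2 + l)*(1/(2*l)) = (-2 + l)/(2*l))
s(g, o) = 37/12 + o/2 (s(g, o) = (((½)*(-2 + 3)/3 + o) + 6)/2 = (((½)*(⅓)*1 + o) + 6)/2 = ((⅙ + o) + 6)/2 = (37/6 + o)/2 = 37/12 + o/2)
s(h, 12) - 1*(-1876) = (37/12 + (½)*12) - 1*(-1876) = (37/12 + 6) + 1876 = 109/12 + 1876 = 22621/12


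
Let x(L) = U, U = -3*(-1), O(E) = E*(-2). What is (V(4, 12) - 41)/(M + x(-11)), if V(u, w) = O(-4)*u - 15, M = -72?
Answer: 8/23 ≈ 0.34783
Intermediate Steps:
O(E) = -2*E
U = 3
V(u, w) = -15 + 8*u (V(u, w) = (-2*(-4))*u - 15 = 8*u - 15 = -15 + 8*u)
x(L) = 3
(V(4, 12) - 41)/(M + x(-11)) = ((-15 + 8*4) - 41)/(-72 + 3) = ((-15 + 32) - 41)/(-69) = (17 - 41)*(-1/69) = -24*(-1/69) = 8/23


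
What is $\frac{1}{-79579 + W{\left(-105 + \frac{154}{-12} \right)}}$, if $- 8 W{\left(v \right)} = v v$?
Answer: $- \frac{288}{23418601} \approx -1.2298 \cdot 10^{-5}$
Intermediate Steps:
$W{\left(v \right)} = - \frac{v^{2}}{8}$ ($W{\left(v \right)} = - \frac{v v}{8} = - \frac{v^{2}}{8}$)
$\frac{1}{-79579 + W{\left(-105 + \frac{154}{-12} \right)}} = \frac{1}{-79579 - \frac{\left(-105 + \frac{154}{-12}\right)^{2}}{8}} = \frac{1}{-79579 - \frac{\left(-105 + 154 \left(- \frac{1}{12}\right)\right)^{2}}{8}} = \frac{1}{-79579 - \frac{\left(-105 - \frac{77}{6}\right)^{2}}{8}} = \frac{1}{-79579 - \frac{\left(- \frac{707}{6}\right)^{2}}{8}} = \frac{1}{-79579 - \frac{499849}{288}} = \frac{1}{- \frac{23418601}{288}} = - \frac{288}{23418601}$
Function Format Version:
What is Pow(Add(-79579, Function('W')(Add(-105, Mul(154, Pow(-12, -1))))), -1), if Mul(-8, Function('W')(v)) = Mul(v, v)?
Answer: Rational(-288, 23418601) ≈ -1.2298e-5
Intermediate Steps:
Function('W')(v) = Mul(Rational(-1, 8), Pow(v, 2)) (Function('W')(v) = Mul(Rational(-1, 8), Mul(v, v)) = Mul(Rational(-1, 8), Pow(v, 2)))
Pow(Add(-79579, Function('W')(Add(-105, Mul(154, Pow(-12, -1))))), -1) = Pow(Add(-79579, Mul(Rational(-1, 8), Pow(Add(-105, Mul(154, Pow(-12, -1))), 2))), -1) = Pow(Add(-79579, Mul(Rational(-1, 8), Pow(Add(-105, Mul(154, Rational(-1, 12))), 2))), -1) = Pow(Add(-79579, Mul(Rational(-1, 8), Pow(Add(-105, Rational(-77, 6)), 2))), -1) = Pow(Add(-79579, Mul(Rational(-1, 8), Pow(Rational(-707, 6), 2))), -1) = Pow(Add(-79579, Mul(Rational(-1, 8), Rational(499849, 36))), -1) = Pow(Add(-79579, Rational(-499849, 288)), -1) = Pow(Rational(-23418601, 288), -1) = Rational(-288, 23418601)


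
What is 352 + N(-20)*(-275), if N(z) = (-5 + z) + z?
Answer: 12727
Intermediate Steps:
N(z) = -5 + 2*z
352 + N(-20)*(-275) = 352 + (-5 + 2*(-20))*(-275) = 352 + (-5 - 40)*(-275) = 352 - 45*(-275) = 352 + 12375 = 12727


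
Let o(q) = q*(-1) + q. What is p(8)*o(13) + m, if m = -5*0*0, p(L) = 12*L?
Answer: 0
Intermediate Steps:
o(q) = 0 (o(q) = -q + q = 0)
m = 0 (m = 0*0 = 0)
p(8)*o(13) + m = (12*8)*0 + 0 = 96*0 + 0 = 0 + 0 = 0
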